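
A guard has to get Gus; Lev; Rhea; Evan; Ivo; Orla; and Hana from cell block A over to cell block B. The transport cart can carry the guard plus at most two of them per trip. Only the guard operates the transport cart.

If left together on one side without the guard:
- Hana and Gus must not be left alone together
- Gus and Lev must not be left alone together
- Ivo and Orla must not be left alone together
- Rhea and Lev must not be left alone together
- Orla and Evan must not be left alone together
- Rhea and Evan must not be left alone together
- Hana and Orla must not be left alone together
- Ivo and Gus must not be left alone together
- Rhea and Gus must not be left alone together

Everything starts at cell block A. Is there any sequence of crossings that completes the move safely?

Whatever the first load, the items left behind include a forbidden pair without the guard. No opening move is safe, so no plan exists.

No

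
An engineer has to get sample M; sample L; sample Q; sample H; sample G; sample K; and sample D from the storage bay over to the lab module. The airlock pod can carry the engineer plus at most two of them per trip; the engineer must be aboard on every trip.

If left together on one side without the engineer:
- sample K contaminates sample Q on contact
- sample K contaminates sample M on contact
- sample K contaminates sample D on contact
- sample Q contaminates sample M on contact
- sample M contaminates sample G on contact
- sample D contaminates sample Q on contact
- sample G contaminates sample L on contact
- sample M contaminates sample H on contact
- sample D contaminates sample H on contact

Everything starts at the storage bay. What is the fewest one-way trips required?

Whatever the first load, the items left behind include a forbidden pair without the engineer. No opening move is safe, so no plan exists.

impossible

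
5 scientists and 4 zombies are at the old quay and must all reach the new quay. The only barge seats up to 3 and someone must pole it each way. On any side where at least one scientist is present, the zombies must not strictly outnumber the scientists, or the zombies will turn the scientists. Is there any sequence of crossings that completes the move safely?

Yes

1. 3 zombies → the new quay.  (the old quay: 5S 1Z; the new quay: 0S 3Z)
2. 1 zombie ← the old quay.  (the old quay: 5S 2Z; the new quay: 0S 2Z)
3. 3 scientists → the new quay.  (the old quay: 2S 2Z; the new quay: 3S 2Z)
4. 1 scientist ← the old quay.  (the old quay: 3S 2Z; the new quay: 2S 2Z)
5. 2 scientists and 1 zombie → the new quay.  (the old quay: 1S 1Z; the new quay: 4S 3Z)
6. 1 scientist ← the old quay.  (the old quay: 2S 1Z; the new quay: 3S 3Z)
7. 2 scientists and 1 zombie → the new quay.  (the old quay: 0S 0Z; the new quay: 5S 4Z)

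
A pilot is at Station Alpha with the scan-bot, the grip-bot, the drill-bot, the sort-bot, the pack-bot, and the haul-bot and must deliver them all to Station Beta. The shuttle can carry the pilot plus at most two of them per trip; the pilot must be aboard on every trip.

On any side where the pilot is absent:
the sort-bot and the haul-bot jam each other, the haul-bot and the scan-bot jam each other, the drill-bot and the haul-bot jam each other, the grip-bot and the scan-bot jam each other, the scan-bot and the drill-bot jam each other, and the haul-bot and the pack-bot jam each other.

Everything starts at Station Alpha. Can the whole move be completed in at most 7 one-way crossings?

No

Counting alone: the pilot can take at most 2 across per trip to Station Beta, so moving all 6 needs at least 3 loaded trips out, with a return between consecutive ones — at least 5 crossings.
The safety rule pushes this higher. Following every safe sequence of crossings, the most of the 6 that can be at Station Beta as the shuttle arrives there on crossings 5, 7 is 4, 5 respectively — never all 6.
So the move cannot be finished within 7 crossings. (The shortest complete plan takes 9:)
1. Pilot goes to Station Beta with the haul-bot and the scan-bot.  [Station Alpha: the drill-bot, the grip-bot, the pack-bot, the sort-bot | Station Beta: the haul-bot, the scan-bot]
2. Pilot goes back to Station Alpha with the scan-bot.  [Station Alpha: the drill-bot, the grip-bot, the pack-bot, the scan-bot, the sort-bot | Station Beta: the haul-bot]
3. Pilot goes to Station Beta with the grip-bot and the scan-bot.  [Station Alpha: the drill-bot, the pack-bot, the sort-bot | Station Beta: the grip-bot, the haul-bot, the scan-bot]
4. Pilot goes back to Station Alpha with the scan-bot.  [Station Alpha: the drill-bot, the pack-bot, the scan-bot, the sort-bot | Station Beta: the grip-bot, the haul-bot]
5. Pilot goes to Station Beta with the drill-bot and the sort-bot.  [Station Alpha: the pack-bot, the scan-bot | Station Beta: the drill-bot, the grip-bot, the haul-bot, the sort-bot]
6. Pilot goes back to Station Alpha with the haul-bot.  [Station Alpha: the haul-bot, the pack-bot, the scan-bot | Station Beta: the drill-bot, the grip-bot, the sort-bot]
7. Pilot goes to Station Beta with the pack-bot and the scan-bot.  [Station Alpha: the haul-bot | Station Beta: the drill-bot, the grip-bot, the pack-bot, the scan-bot, the sort-bot]
8. Pilot goes back to Station Alpha with the scan-bot.  [Station Alpha: the haul-bot, the scan-bot | Station Beta: the drill-bot, the grip-bot, the pack-bot, the sort-bot]
9. Pilot goes to Station Beta with the haul-bot and the scan-bot.  [Station Alpha: — | Station Beta: the drill-bot, the grip-bot, the haul-bot, the pack-bot, the scan-bot, the sort-bot]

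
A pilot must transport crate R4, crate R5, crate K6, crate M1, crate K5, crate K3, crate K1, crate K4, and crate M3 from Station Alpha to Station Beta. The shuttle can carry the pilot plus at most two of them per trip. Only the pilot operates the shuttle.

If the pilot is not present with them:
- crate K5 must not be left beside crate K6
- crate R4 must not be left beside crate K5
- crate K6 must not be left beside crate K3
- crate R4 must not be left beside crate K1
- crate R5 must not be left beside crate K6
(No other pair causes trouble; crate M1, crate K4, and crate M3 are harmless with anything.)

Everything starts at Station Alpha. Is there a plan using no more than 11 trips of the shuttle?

Yes

Yes — this plan uses 11 crossings (≤ 11):
1. Pilot goes to Station Beta with crate K6 and crate R4.  [Station Alpha: crate K1, crate K3, crate K4, crate K5, crate M1, crate M3, crate R5 | Station Beta: crate K6, crate R4]
2. Pilot goes back to Station Alpha alone.  [Station Alpha: crate K1, crate K3, crate K4, crate K5, crate M1, crate M3, crate R5 | Station Beta: crate K6, crate R4]
3. Pilot goes to Station Beta with crate R5.  [Station Alpha: crate K1, crate K3, crate K4, crate K5, crate M1, crate M3 | Station Beta: crate K6, crate R4, crate R5]
4. Pilot goes back to Station Alpha with crate K6.  [Station Alpha: crate K1, crate K3, crate K4, crate K5, crate K6, crate M1, crate M3 | Station Beta: crate R4, crate R5]
5. Pilot goes to Station Beta with crate K3 and crate K5.  [Station Alpha: crate K1, crate K4, crate K6, crate M1, crate M3 | Station Beta: crate K3, crate K5, crate R4, crate R5]
6. Pilot goes back to Station Alpha with crate R4.  [Station Alpha: crate K1, crate K4, crate K6, crate M1, crate M3, crate R4 | Station Beta: crate K3, crate K5, crate R5]
7. Pilot goes to Station Beta with crate K1 and crate M1.  [Station Alpha: crate K4, crate K6, crate M3, crate R4 | Station Beta: crate K1, crate K3, crate K5, crate M1, crate R5]
8. Pilot goes back to Station Alpha alone.  [Station Alpha: crate K4, crate K6, crate M3, crate R4 | Station Beta: crate K1, crate K3, crate K5, crate M1, crate R5]
9. Pilot goes to Station Beta with crate K4 and crate M3.  [Station Alpha: crate K6, crate R4 | Station Beta: crate K1, crate K3, crate K4, crate K5, crate M1, crate M3, crate R5]
10. Pilot goes back to Station Alpha alone.  [Station Alpha: crate K6, crate R4 | Station Beta: crate K1, crate K3, crate K4, crate K5, crate M1, crate M3, crate R5]
11. Pilot goes to Station Beta with crate K6 and crate R4.  [Station Alpha: — | Station Beta: crate K1, crate K3, crate K4, crate K5, crate K6, crate M1, crate M3, crate R4, crate R5]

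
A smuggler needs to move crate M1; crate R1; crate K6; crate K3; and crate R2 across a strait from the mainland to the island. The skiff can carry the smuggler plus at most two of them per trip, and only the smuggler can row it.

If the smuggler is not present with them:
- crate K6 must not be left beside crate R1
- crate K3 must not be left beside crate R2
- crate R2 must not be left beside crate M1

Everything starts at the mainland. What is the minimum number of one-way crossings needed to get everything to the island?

Counting alone: the smuggler can take at most 2 across per trip to the island, so moving all 5 needs at least 3 loaded trips out, with a return between consecutive ones — at least 5 crossings.
The plan below uses exactly 5 crossings, so it is optimal:
1. Smuggler goes to the island with crate R1 and crate R2.  [the mainland: crate K3, crate K6, crate M1 | the island: crate R1, crate R2]
2. Smuggler goes back to the mainland alone.  [the mainland: crate K3, crate K6, crate M1 | the island: crate R1, crate R2]
3. Smuggler goes to the island with crate K3 and crate M1.  [the mainland: crate K6 | the island: crate K3, crate M1, crate R1, crate R2]
4. Smuggler goes back to the mainland with crate R2.  [the mainland: crate K6, crate R2 | the island: crate K3, crate M1, crate R1]
5. Smuggler goes to the island with crate K6 and crate R2.  [the mainland: — | the island: crate K3, crate K6, crate M1, crate R1, crate R2]

5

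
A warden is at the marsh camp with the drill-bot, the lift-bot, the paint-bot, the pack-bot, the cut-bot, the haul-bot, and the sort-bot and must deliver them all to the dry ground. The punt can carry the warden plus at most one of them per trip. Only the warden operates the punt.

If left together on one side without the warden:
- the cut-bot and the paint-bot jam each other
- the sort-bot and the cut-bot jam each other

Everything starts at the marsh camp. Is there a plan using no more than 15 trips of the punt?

Yes — this plan uses 15 crossings (≤ 15):
1. Warden goes to the dry ground with the cut-bot.
2. Warden goes back to the marsh camp alone.
3. Warden goes to the dry ground with the drill-bot.
4. Warden goes back to the marsh camp alone.
5. Warden goes to the dry ground with the lift-bot.
6. Warden goes back to the marsh camp alone.
7. Warden goes to the dry ground with the paint-bot.
8. Warden goes back to the marsh camp with the cut-bot.
9. Warden goes to the dry ground with the sort-bot.
10. Warden goes back to the marsh camp alone.
11. Warden goes to the dry ground with the pack-bot.
12. Warden goes back to the marsh camp alone.
13. Warden goes to the dry ground with the haul-bot.
14. Warden goes back to the marsh camp alone.
15. Warden goes to the dry ground with the cut-bot.

Yes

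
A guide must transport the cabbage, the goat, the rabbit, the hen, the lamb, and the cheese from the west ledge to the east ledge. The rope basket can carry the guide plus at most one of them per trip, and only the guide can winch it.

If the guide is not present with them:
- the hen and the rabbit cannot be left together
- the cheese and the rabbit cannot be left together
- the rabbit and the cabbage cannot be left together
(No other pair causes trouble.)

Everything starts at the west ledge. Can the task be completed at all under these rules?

Following every safe sequence of crossings from the start, the most of the 6 that can be at the east ledge as the rope basket arrives there on crossings 1, 3, 5, 7 is 1, 2, 3, 4 respectively; the best ever achieved is 4 of 6.
From crossing 9 on, no configuration arises that was not already reachable earlier: only 36 distinct safe configurations (who is on which side, and where the rope basket is) can ever be reached, none of them has everyone across, and every continuation just revisits them. So no valid plan exists.

No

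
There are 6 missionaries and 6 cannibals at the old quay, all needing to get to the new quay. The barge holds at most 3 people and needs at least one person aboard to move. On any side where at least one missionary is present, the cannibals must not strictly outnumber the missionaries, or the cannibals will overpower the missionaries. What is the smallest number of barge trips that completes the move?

Following every safe sequence of crossings from the start, the most of the 12 that can be at the new quay as the barge arrives there on crossings 1, 3, 5 is 3, 5, 6 respectively; the best ever achieved is 6 of 12.
From crossing 7 on, no configuration arises that was not already reachable earlier: only 17 distinct safe configurations (who is on which side, and where the barge is) can ever be reached, none of them has everyone across, and every continuation just revisits them. They are: 0 missionaries + 0 cannibals across (barge back at the start); 0 missionaries + 1 cannibal across (barge there); 0 missionaries + 1 cannibal across (barge back at the start); 0 missionaries + 2 cannibals across (barge there); 0 missionaries + 2 cannibals across (barge back at the start); 0 missionaries + 3 cannibals across (barge there); 0 missionaries + 3 cannibals across (barge back at the start); 0 missionaries + 4 cannibals across (barge there); 0 missionaries + 4 cannibals across (barge back at the start); 0 missionaries + 5 cannibals across (barge there); 0 missionaries + 5 cannibals across (barge back at the start); 0 missionaries + 6 cannibals across (barge there); 1 missionary + 1 cannibal across (barge there); 1 missionary + 1 cannibal across (barge back at the start); 2 missionaries + 2 cannibals across (barge there); 2 missionaries + 2 cannibals across (barge back at the start); 3 missionaries + 3 cannibals across (barge there). So no valid plan exists.

impossible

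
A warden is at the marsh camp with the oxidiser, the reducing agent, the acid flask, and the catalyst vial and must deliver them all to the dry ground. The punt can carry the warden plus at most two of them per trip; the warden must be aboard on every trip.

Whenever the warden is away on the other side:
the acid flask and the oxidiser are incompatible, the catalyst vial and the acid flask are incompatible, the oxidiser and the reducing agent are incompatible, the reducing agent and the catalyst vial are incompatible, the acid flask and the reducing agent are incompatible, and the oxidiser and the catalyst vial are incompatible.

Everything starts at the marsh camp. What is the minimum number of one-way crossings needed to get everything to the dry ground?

impossible

Whatever the first load, the items left behind include a forbidden pair without the warden. No opening move is safe, so no plan exists.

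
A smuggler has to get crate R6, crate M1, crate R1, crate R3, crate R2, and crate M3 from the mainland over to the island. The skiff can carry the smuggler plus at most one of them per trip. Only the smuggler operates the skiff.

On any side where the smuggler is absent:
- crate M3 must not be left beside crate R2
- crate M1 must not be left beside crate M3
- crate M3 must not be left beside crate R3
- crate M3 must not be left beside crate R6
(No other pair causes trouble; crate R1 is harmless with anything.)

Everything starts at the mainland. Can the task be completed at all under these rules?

No

Following every safe sequence of crossings from the start, the most of the 6 that can be at the island as the skiff arrives there on crossings 1, 3, 5 is 1, 2, 3 respectively; the best ever achieved is 3 of 6.
From crossing 7 on, no configuration arises that was not already reachable earlier: only 22 distinct safe configurations (who is on which side, and where the skiff is) can ever be reached, none of them has everyone across, and every continuation just revisits them. So no valid plan exists.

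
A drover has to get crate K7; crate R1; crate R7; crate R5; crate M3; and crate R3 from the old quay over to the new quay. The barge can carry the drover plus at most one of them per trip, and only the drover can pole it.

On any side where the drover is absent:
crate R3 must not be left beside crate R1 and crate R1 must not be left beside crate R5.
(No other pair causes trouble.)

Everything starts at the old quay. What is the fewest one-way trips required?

Counting alone: the drover can take at most 1 across per trip to the new quay, so moving all 6 needs at least 6 loaded trips out, with a return between consecutive ones — at least 11 crossings.
The safety rule pushes this higher. Following every safe sequence of crossings, the most of the 6 that can be at the new quay as the barge arrives there on crossing 11 is 5 — never all 6.
So no plan with fewer than 13 crossings exists, and this one achieves 13:
1. Drover goes to the new quay with crate R1.
2. Drover goes back to the old quay alone.
3. Drover goes to the new quay with crate K7.
4. Drover goes back to the old quay alone.
5. Drover goes to the new quay with crate R7.
6. Drover goes back to the old quay alone.
7. Drover goes to the new quay with crate R5.
8. Drover goes back to the old quay with crate R1.
9. Drover goes to the new quay with crate R3.
10. Drover goes back to the old quay alone.
11. Drover goes to the new quay with crate M3.
12. Drover goes back to the old quay alone.
13. Drover goes to the new quay with crate R1.

13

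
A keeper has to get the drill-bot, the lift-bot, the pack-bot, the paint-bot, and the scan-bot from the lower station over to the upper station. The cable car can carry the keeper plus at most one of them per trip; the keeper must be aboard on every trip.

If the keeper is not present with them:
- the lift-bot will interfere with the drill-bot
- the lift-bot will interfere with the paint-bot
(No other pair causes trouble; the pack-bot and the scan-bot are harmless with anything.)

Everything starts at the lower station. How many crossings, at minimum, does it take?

Counting alone: the keeper can take at most 1 across per trip to the upper station, so moving all 5 needs at least 5 loaded trips out, with a return between consecutive ones — at least 9 crossings.
The safety rule pushes this higher. Following every safe sequence of crossings, the most of the 5 that can be at the upper station as the cable car arrives there on crossing 9 is 4 — never all 5.
So no plan with fewer than 11 crossings exists, and this one achieves 11:
1. Keeper goes to the upper station with the lift-bot.  [the lower station: the drill-bot, the pack-bot, the paint-bot, the scan-bot | the upper station: the lift-bot]
2. Keeper goes back to the lower station alone.  [the lower station: the drill-bot, the pack-bot, the paint-bot, the scan-bot | the upper station: the lift-bot]
3. Keeper goes to the upper station with the drill-bot.  [the lower station: the pack-bot, the paint-bot, the scan-bot | the upper station: the drill-bot, the lift-bot]
4. Keeper goes back to the lower station with the lift-bot.  [the lower station: the lift-bot, the pack-bot, the paint-bot, the scan-bot | the upper station: the drill-bot]
5. Keeper goes to the upper station with the paint-bot.  [the lower station: the lift-bot, the pack-bot, the scan-bot | the upper station: the drill-bot, the paint-bot]
6. Keeper goes back to the lower station alone.  [the lower station: the lift-bot, the pack-bot, the scan-bot | the upper station: the drill-bot, the paint-bot]
7. Keeper goes to the upper station with the pack-bot.  [the lower station: the lift-bot, the scan-bot | the upper station: the drill-bot, the pack-bot, the paint-bot]
8. Keeper goes back to the lower station alone.  [the lower station: the lift-bot, the scan-bot | the upper station: the drill-bot, the pack-bot, the paint-bot]
9. Keeper goes to the upper station with the scan-bot.  [the lower station: the lift-bot | the upper station: the drill-bot, the pack-bot, the paint-bot, the scan-bot]
10. Keeper goes back to the lower station alone.  [the lower station: the lift-bot | the upper station: the drill-bot, the pack-bot, the paint-bot, the scan-bot]
11. Keeper goes to the upper station with the lift-bot.  [the lower station: — | the upper station: the drill-bot, the lift-bot, the pack-bot, the paint-bot, the scan-bot]

11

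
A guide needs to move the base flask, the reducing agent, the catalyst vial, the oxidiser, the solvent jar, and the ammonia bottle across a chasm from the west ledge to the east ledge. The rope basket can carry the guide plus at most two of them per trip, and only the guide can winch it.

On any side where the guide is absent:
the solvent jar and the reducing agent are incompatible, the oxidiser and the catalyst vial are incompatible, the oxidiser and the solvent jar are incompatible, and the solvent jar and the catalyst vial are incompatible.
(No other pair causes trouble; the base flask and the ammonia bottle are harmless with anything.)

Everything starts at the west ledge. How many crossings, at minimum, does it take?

9

Counting alone: the guide can take at most 2 across per trip to the east ledge, so moving all 6 needs at least 3 loaded trips out, with a return between consecutive ones — at least 5 crossings.
The safety rule pushes this higher. Following every safe sequence of crossings, the most of the 6 that can be at the east ledge as the rope basket arrives there on crossings 5, 7 is 4, 5 respectively — never all 6.
So no plan with fewer than 9 crossings exists, and this one achieves 9:
1. Guide goes to the east ledge with the catalyst vial and the solvent jar.
2. Guide goes back to the west ledge with the catalyst vial.
3. Guide goes to the east ledge with the base flask and the catalyst vial.
4. Guide goes back to the west ledge with the catalyst vial.
5. Guide goes to the east ledge with the catalyst vial and the reducing agent.
6. Guide goes back to the west ledge with the solvent jar.
7. Guide goes to the east ledge with the ammonia bottle and the oxidiser.
8. Guide goes back to the west ledge with the catalyst vial.
9. Guide goes to the east ledge with the catalyst vial and the solvent jar.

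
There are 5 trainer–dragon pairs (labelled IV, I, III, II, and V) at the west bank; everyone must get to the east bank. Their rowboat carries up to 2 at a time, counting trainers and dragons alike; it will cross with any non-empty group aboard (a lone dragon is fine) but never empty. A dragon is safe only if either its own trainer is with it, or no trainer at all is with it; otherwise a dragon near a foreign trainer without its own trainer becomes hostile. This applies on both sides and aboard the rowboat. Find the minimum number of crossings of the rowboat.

Following every safe sequence of crossings from the start, the most of the 10 that can be at the east bank as the rowboat arrives there on crossings 1, 3, 5, 7 is 2, 3, 4, 5 respectively; the best ever achieved is 5 of 10.
From crossing 9 on, no configuration arises that was not already reachable earlier: only 82 distinct safe configurations (who is on which side, and where the rowboat is) can ever be reached, none of them has everyone across, and every continuation just revisits them. So no valid plan exists.

impossible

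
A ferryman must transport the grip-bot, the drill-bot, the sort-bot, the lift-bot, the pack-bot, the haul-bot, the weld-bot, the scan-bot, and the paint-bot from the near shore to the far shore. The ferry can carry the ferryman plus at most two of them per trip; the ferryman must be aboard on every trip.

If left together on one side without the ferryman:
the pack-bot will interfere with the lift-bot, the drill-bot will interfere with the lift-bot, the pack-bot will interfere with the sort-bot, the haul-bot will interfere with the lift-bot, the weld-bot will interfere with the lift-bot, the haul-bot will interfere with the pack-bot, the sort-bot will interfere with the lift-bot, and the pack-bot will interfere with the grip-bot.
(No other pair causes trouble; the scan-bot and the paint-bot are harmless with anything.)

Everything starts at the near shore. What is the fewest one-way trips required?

Counting alone: the ferryman can take at most 2 across per trip to the far shore, so moving all 9 needs at least 5 loaded trips out, with a return between consecutive ones — at least 9 crossings.
The safety rule pushes this higher. Following every safe sequence of crossings, the most of the 9 that can be at the far shore as the ferry arrives there on crossings 9, 11, 13 is 6, 7, 8 respectively — never all 9.
So no plan with fewer than 15 crossings exists, and this one achieves 15:
1. Ferryman goes to the far shore with the lift-bot and the pack-bot.  [the near shore: the drill-bot, the grip-bot, the haul-bot, the paint-bot, the scan-bot, the sort-bot, the weld-bot | the far shore: the lift-bot, the pack-bot]
2. Ferryman goes back to the near shore with the lift-bot.  [the near shore: the drill-bot, the grip-bot, the haul-bot, the lift-bot, the paint-bot, the scan-bot, the sort-bot, the weld-bot | the far shore: the pack-bot]
3. Ferryman goes to the far shore with the grip-bot and the lift-bot.  [the near shore: the drill-bot, the haul-bot, the paint-bot, the scan-bot, the sort-bot, the weld-bot | the far shore: the grip-bot, the lift-bot, the pack-bot]
4. Ferryman goes back to the near shore with the pack-bot.  [the near shore: the drill-bot, the haul-bot, the pack-bot, the paint-bot, the scan-bot, the sort-bot, the weld-bot | the far shore: the grip-bot, the lift-bot]
5. Ferryman goes to the far shore with the haul-bot and the sort-bot.  [the near shore: the drill-bot, the pack-bot, the paint-bot, the scan-bot, the weld-bot | the far shore: the grip-bot, the haul-bot, the lift-bot, the sort-bot]
6. Ferryman goes back to the near shore with the lift-bot.  [the near shore: the drill-bot, the lift-bot, the pack-bot, the paint-bot, the scan-bot, the weld-bot | the far shore: the grip-bot, the haul-bot, the sort-bot]
7. Ferryman goes to the far shore with the drill-bot and the lift-bot.  [the near shore: the pack-bot, the paint-bot, the scan-bot, the weld-bot | the far shore: the drill-bot, the grip-bot, the haul-bot, the lift-bot, the sort-bot]
8. Ferryman goes back to the near shore with the lift-bot.  [the near shore: the lift-bot, the pack-bot, the paint-bot, the scan-bot, the weld-bot | the far shore: the drill-bot, the grip-bot, the haul-bot, the sort-bot]
9. Ferryman goes to the far shore with the lift-bot and the weld-bot.  [the near shore: the pack-bot, the paint-bot, the scan-bot | the far shore: the drill-bot, the grip-bot, the haul-bot, the lift-bot, the sort-bot, the weld-bot]
10. Ferryman goes back to the near shore with the lift-bot.  [the near shore: the lift-bot, the pack-bot, the paint-bot, the scan-bot | the far shore: the drill-bot, the grip-bot, the haul-bot, the sort-bot, the weld-bot]
11. Ferryman goes to the far shore with the lift-bot and the scan-bot.  [the near shore: the pack-bot, the paint-bot | the far shore: the drill-bot, the grip-bot, the haul-bot, the lift-bot, the scan-bot, the sort-bot, the weld-bot]
12. Ferryman goes back to the near shore with the lift-bot.  [the near shore: the lift-bot, the pack-bot, the paint-bot | the far shore: the drill-bot, the grip-bot, the haul-bot, the scan-bot, the sort-bot, the weld-bot]
13. Ferryman goes to the far shore with the lift-bot and the paint-bot.  [the near shore: the pack-bot | the far shore: the drill-bot, the grip-bot, the haul-bot, the lift-bot, the paint-bot, the scan-bot, the sort-bot, the weld-bot]
14. Ferryman goes back to the near shore with the lift-bot.  [the near shore: the lift-bot, the pack-bot | the far shore: the drill-bot, the grip-bot, the haul-bot, the paint-bot, the scan-bot, the sort-bot, the weld-bot]
15. Ferryman goes to the far shore with the lift-bot and the pack-bot.  [the near shore: — | the far shore: the drill-bot, the grip-bot, the haul-bot, the lift-bot, the pack-bot, the paint-bot, the scan-bot, the sort-bot, the weld-bot]

15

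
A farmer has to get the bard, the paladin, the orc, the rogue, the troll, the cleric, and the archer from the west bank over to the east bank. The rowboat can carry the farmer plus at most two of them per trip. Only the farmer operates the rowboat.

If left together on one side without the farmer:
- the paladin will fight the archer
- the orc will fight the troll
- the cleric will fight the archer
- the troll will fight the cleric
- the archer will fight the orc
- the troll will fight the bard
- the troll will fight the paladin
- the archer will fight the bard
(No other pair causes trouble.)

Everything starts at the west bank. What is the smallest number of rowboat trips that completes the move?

9

Counting alone: the farmer can take at most 2 across per trip to the east bank, so moving all 7 needs at least 4 loaded trips out, with a return between consecutive ones — at least 7 crossings.
The safety rule pushes this higher. Following every safe sequence of crossings, the most of the 7 that can be at the east bank as the rowboat arrives there on crossing 7 is 6 — never all 7.
So no plan with fewer than 9 crossings exists, and this one achieves 9:
1. Farmer goes to the east bank with the archer and the troll.
2. Farmer goes back to the west bank alone.
3. Farmer goes to the east bank with the rogue.
4. Farmer goes back to the west bank alone.
5. Farmer goes to the east bank with the bard and the paladin.
6. Farmer goes back to the west bank with the archer and the troll.
7. Farmer goes to the east bank with the cleric and the orc.
8. Farmer goes back to the west bank alone.
9. Farmer goes to the east bank with the archer and the troll.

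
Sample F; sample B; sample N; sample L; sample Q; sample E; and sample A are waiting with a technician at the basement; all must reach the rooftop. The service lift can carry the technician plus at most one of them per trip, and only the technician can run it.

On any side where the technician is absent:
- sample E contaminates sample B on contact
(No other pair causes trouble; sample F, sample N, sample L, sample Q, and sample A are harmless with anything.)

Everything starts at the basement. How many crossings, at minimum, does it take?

13

Counting alone: the technician can take at most 1 across per trip to the rooftop, so moving all 7 needs at least 7 loaded trips out, with a return between consecutive ones — at least 13 crossings.
The plan below uses exactly 13 crossings, so it is optimal:
1. Technician goes to the rooftop with sample B.  [the basement: sample A, sample E, sample F, sample L, sample N, sample Q | the rooftop: sample B]
2. Technician goes back to the basement alone.  [the basement: sample A, sample E, sample F, sample L, sample N, sample Q | the rooftop: sample B]
3. Technician goes to the rooftop with sample F.  [the basement: sample A, sample E, sample L, sample N, sample Q | the rooftop: sample B, sample F]
4. Technician goes back to the basement alone.  [the basement: sample A, sample E, sample L, sample N, sample Q | the rooftop: sample B, sample F]
5. Technician goes to the rooftop with sample N.  [the basement: sample A, sample E, sample L, sample Q | the rooftop: sample B, sample F, sample N]
6. Technician goes back to the basement alone.  [the basement: sample A, sample E, sample L, sample Q | the rooftop: sample B, sample F, sample N]
7. Technician goes to the rooftop with sample L.  [the basement: sample A, sample E, sample Q | the rooftop: sample B, sample F, sample L, sample N]
8. Technician goes back to the basement alone.  [the basement: sample A, sample E, sample Q | the rooftop: sample B, sample F, sample L, sample N]
9. Technician goes to the rooftop with sample Q.  [the basement: sample A, sample E | the rooftop: sample B, sample F, sample L, sample N, sample Q]
10. Technician goes back to the basement alone.  [the basement: sample A, sample E | the rooftop: sample B, sample F, sample L, sample N, sample Q]
11. Technician goes to the rooftop with sample A.  [the basement: sample E | the rooftop: sample A, sample B, sample F, sample L, sample N, sample Q]
12. Technician goes back to the basement alone.  [the basement: sample E | the rooftop: sample A, sample B, sample F, sample L, sample N, sample Q]
13. Technician goes to the rooftop with sample E.  [the basement: — | the rooftop: sample A, sample B, sample E, sample F, sample L, sample N, sample Q]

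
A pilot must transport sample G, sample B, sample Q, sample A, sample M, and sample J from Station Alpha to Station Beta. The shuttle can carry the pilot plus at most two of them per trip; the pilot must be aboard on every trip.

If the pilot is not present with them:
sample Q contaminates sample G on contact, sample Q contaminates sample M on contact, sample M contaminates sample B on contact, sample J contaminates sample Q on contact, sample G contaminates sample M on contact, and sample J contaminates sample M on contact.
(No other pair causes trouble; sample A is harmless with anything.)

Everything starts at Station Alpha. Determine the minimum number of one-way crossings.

Counting alone: the pilot can take at most 2 across per trip to Station Beta, so moving all 6 needs at least 3 loaded trips out, with a return between consecutive ones — at least 5 crossings.
The safety rule pushes this higher. Following every safe sequence of crossings, the most of the 6 that can be at Station Beta as the shuttle arrives there on crossings 5, 7 is 4, 5 respectively — never all 6.
So no plan with fewer than 9 crossings exists, and this one achieves 9:
1. Pilot goes to Station Beta with sample M and sample Q.
2. Pilot goes back to Station Alpha with sample Q.
3. Pilot goes to Station Beta with sample G and sample J.
4. Pilot goes back to Station Alpha with sample M.
5. Pilot goes to Station Beta with sample B and sample Q.
6. Pilot goes back to Station Alpha with sample Q.
7. Pilot goes to Station Beta with sample A and sample Q.
8. Pilot goes back to Station Alpha with sample Q.
9. Pilot goes to Station Beta with sample M and sample Q.

9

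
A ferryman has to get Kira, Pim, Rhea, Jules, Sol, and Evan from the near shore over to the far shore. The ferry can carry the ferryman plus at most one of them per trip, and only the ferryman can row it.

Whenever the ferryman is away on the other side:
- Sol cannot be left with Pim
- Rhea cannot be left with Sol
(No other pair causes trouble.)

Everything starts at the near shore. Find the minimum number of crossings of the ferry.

Counting alone: the ferryman can take at most 1 across per trip to the far shore, so moving all 6 needs at least 6 loaded trips out, with a return between consecutive ones — at least 11 crossings.
The safety rule pushes this higher. Following every safe sequence of crossings, the most of the 6 that can be at the far shore as the ferry arrives there on crossing 11 is 5 — never all 6.
So no plan with fewer than 13 crossings exists, and this one achieves 13:
1. Ferryman goes to the far shore with Sol.  [the near shore: Evan, Jules, Kira, Pim, Rhea | the far shore: Sol]
2. Ferryman goes back to the near shore alone.  [the near shore: Evan, Jules, Kira, Pim, Rhea | the far shore: Sol]
3. Ferryman goes to the far shore with Kira.  [the near shore: Evan, Jules, Pim, Rhea | the far shore: Kira, Sol]
4. Ferryman goes back to the near shore alone.  [the near shore: Evan, Jules, Pim, Rhea | the far shore: Kira, Sol]
5. Ferryman goes to the far shore with Pim.  [the near shore: Evan, Jules, Rhea | the far shore: Kira, Pim, Sol]
6. Ferryman goes back to the near shore with Sol.  [the near shore: Evan, Jules, Rhea, Sol | the far shore: Kira, Pim]
7. Ferryman goes to the far shore with Rhea.  [the near shore: Evan, Jules, Sol | the far shore: Kira, Pim, Rhea]
8. Ferryman goes back to the near shore alone.  [the near shore: Evan, Jules, Sol | the far shore: Kira, Pim, Rhea]
9. Ferryman goes to the far shore with Jules.  [the near shore: Evan, Sol | the far shore: Jules, Kira, Pim, Rhea]
10. Ferryman goes back to the near shore alone.  [the near shore: Evan, Sol | the far shore: Jules, Kira, Pim, Rhea]
11. Ferryman goes to the far shore with Evan.  [the near shore: Sol | the far shore: Evan, Jules, Kira, Pim, Rhea]
12. Ferryman goes back to the near shore alone.  [the near shore: Sol | the far shore: Evan, Jules, Kira, Pim, Rhea]
13. Ferryman goes to the far shore with Sol.  [the near shore: — | the far shore: Evan, Jules, Kira, Pim, Rhea, Sol]

13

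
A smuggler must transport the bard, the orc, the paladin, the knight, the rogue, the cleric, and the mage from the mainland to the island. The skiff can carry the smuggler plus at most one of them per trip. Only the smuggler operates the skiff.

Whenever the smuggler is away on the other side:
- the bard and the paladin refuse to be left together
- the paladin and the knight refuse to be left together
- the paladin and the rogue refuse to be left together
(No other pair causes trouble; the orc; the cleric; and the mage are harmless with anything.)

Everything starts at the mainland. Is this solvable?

Following every safe sequence of crossings from the start, the most of the 7 that can be at the island as the skiff arrives there on crossings 1, 3, 5, 7, 9 is 1, 2, 3, 4, 5 respectively; the best ever achieved is 5 of 7.
From crossing 11 on, no configuration arises that was not already reachable earlier: only 72 distinct safe configurations (who is on which side, and where the skiff is) can ever be reached, none of them has everyone across, and every continuation just revisits them. So no valid plan exists.

No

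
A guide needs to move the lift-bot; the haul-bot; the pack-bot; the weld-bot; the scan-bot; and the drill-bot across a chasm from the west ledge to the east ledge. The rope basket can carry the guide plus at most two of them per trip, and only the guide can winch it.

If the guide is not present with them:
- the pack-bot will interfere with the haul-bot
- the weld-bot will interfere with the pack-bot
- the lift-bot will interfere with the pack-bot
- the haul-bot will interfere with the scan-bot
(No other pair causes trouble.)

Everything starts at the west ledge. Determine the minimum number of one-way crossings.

7

Counting alone: the guide can take at most 2 across per trip to the east ledge, so moving all 6 needs at least 3 loaded trips out, with a return between consecutive ones — at least 5 crossings.
The safety rule pushes this higher. Following every safe sequence of crossings, the most of the 6 that can be at the east ledge as the rope basket arrives there on crossing 5 is 5 — never all 6.
So no plan with fewer than 7 crossings exists, and this one achieves 7:
1. Guide goes to the east ledge with the haul-bot and the pack-bot.
2. Guide goes back to the west ledge with the haul-bot.
3. Guide goes to the east ledge with the haul-bot and the lift-bot.
4. Guide goes back to the west ledge with the pack-bot.
5. Guide goes to the east ledge with the drill-bot and the weld-bot.
6. Guide goes back to the west ledge alone.
7. Guide goes to the east ledge with the pack-bot and the scan-bot.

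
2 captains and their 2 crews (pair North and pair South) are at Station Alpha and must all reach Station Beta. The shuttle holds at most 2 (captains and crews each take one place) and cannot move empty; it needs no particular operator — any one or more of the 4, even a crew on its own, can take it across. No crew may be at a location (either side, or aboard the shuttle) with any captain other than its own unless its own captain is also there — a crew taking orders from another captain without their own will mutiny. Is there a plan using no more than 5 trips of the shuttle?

Yes

Yes — this plan uses 5 crossings (≤ 5):
1. captain North and crew North cross → Station Beta.
2. captain North crosses ← Station Alpha.
3. captain North and captain South cross → Station Beta.
4. captain South crosses ← Station Alpha.
5. captain South and crew South cross → Station Beta.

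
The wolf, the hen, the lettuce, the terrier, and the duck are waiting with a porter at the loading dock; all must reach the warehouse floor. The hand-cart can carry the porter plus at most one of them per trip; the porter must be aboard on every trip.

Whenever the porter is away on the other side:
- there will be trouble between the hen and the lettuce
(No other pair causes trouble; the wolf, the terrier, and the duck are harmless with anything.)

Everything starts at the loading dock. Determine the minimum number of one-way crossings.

9

Counting alone: the porter can take at most 1 across per trip to the warehouse floor, so moving all 5 needs at least 5 loaded trips out, with a return between consecutive ones — at least 9 crossings.
The plan below uses exactly 9 crossings, so it is optimal:
1. Porter goes to the warehouse floor with the hen.
2. Porter goes back to the loading dock alone.
3. Porter goes to the warehouse floor with the wolf.
4. Porter goes back to the loading dock alone.
5. Porter goes to the warehouse floor with the terrier.
6. Porter goes back to the loading dock alone.
7. Porter goes to the warehouse floor with the duck.
8. Porter goes back to the loading dock alone.
9. Porter goes to the warehouse floor with the lettuce.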